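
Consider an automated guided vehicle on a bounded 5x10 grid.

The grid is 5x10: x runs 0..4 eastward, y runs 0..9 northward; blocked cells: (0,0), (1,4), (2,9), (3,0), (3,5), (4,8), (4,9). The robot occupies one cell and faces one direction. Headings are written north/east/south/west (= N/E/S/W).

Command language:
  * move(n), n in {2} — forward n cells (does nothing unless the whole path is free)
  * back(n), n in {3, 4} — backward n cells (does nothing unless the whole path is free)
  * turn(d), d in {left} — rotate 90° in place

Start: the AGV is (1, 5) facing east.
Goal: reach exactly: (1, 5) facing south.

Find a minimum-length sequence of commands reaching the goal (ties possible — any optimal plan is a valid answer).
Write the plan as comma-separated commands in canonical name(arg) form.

from: (1, 5) facing east
1. turn(left) → (1, 5) facing north
2. turn(left) → (1, 5) facing west
3. turn(left) → (1, 5) facing south
shorter routes all fall short; 3 is best.

turn(left), turn(left), turn(left)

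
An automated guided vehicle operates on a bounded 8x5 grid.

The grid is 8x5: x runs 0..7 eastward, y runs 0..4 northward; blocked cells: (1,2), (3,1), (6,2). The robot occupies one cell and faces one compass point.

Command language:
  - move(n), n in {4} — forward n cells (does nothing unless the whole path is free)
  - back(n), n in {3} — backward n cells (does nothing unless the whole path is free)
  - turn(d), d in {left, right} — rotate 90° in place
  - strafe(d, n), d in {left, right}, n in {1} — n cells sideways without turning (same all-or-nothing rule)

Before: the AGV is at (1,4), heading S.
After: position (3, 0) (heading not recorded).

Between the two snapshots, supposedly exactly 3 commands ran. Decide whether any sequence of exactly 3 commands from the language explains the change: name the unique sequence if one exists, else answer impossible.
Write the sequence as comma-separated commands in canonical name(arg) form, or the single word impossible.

begin: at (1,4), heading S
t=1 strafe(left, 1) ⇒ at (2,4), heading S
t=2 move(4) ⇒ at (2,0), heading S
t=3 strafe(left, 1) ⇒ at (3,0), heading S
all 216 alternatives checked — unique.

strafe(left, 1), move(4), strafe(left, 1)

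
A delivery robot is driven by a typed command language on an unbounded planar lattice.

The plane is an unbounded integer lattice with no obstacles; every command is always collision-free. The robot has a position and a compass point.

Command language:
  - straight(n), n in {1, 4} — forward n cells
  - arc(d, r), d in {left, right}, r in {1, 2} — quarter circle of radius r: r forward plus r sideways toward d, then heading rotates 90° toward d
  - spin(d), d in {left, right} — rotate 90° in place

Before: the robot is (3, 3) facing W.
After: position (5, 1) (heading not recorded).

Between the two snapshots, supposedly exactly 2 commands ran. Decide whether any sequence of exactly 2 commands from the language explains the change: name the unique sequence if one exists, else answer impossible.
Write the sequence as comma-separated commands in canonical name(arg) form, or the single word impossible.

key: running arc(left, 2) before spin(left) would end elsewhere — order is forced
t0: (3, 3) facing W
[1] after spin(left): (3, 3) facing S
[2] after arc(left, 2): (5, 1) facing E
no other 2-command option fits: unique.

spin(left), arc(left, 2)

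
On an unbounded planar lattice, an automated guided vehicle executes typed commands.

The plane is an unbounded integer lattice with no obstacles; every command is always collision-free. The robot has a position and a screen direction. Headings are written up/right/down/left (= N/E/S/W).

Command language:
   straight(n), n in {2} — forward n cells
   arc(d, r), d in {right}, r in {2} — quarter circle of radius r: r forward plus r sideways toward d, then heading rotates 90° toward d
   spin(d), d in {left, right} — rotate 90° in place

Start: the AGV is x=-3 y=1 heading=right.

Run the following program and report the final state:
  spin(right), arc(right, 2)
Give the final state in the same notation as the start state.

x=-5 y=-1 heading=left

begin: x=-3 y=1 heading=right
[1] after spin(right): x=-3 y=1 heading=down
[2] after arc(right, 2): x=-5 y=-1 heading=left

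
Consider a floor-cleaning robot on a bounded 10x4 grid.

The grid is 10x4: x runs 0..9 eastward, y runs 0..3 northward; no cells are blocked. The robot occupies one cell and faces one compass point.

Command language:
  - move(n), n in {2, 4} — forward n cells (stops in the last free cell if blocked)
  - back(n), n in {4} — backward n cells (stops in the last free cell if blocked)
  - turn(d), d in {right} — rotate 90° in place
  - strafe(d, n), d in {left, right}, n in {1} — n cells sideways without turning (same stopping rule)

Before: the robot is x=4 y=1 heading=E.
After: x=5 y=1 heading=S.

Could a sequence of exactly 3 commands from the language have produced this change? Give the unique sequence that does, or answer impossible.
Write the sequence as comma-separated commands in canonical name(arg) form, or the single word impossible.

move(2), turn(right), strafe(right, 1)

key: position moved to (5,1) AND the heading swung to S — translation plus rotation needed
from: x=4 y=1 heading=E
step 1 (move(2)): x=6 y=1 heading=E
step 2 (turn(right)): x=6 y=1 heading=S
step 3 (strafe(right, 1)): x=5 y=1 heading=S
no rival 3-sequence matches.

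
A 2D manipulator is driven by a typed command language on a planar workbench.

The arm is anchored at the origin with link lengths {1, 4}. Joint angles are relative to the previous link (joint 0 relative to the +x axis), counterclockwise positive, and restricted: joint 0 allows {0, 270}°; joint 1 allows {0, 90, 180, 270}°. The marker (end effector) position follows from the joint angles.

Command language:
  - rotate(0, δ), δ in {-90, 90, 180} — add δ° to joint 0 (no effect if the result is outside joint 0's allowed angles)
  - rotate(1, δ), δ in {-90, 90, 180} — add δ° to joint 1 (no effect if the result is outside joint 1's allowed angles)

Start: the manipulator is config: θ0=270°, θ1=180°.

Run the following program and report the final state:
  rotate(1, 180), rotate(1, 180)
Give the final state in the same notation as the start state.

config: θ0=270°, θ1=180°

t0: config: θ0=270°, θ1=180°
1. rotate(1, 180) → config: θ0=270°, θ1=0°
2. rotate(1, 180) → config: θ0=270°, θ1=180°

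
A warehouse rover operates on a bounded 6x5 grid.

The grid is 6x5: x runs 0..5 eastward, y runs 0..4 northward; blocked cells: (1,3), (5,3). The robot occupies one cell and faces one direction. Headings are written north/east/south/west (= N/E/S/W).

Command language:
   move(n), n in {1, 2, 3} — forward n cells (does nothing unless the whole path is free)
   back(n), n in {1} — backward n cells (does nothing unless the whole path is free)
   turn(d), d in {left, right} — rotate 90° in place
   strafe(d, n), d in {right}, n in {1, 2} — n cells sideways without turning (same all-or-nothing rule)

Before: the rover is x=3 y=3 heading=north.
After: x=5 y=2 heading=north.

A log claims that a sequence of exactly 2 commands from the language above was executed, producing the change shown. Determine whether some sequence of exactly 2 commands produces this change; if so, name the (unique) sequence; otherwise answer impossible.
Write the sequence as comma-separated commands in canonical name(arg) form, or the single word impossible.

back(1), strafe(right, 2)

key: running strafe(right, 2) before back(1) would end elsewhere — order is forced
t0: x=3 y=3 heading=north
step 1 (back(1)): x=3 y=2 heading=north
step 2 (strafe(right, 2)): x=5 y=2 heading=north
all 64 alternatives checked — unique.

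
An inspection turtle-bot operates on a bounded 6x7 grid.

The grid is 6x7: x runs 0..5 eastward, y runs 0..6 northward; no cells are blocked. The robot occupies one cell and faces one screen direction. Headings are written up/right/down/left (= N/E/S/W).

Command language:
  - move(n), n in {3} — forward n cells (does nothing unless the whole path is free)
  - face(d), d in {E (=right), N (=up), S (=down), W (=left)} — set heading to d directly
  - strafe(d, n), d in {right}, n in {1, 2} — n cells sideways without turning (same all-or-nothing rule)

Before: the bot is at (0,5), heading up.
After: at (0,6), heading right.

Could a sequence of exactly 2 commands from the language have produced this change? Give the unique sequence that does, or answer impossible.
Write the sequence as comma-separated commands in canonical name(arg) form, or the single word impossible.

every 2-command combo misses the target.

impossible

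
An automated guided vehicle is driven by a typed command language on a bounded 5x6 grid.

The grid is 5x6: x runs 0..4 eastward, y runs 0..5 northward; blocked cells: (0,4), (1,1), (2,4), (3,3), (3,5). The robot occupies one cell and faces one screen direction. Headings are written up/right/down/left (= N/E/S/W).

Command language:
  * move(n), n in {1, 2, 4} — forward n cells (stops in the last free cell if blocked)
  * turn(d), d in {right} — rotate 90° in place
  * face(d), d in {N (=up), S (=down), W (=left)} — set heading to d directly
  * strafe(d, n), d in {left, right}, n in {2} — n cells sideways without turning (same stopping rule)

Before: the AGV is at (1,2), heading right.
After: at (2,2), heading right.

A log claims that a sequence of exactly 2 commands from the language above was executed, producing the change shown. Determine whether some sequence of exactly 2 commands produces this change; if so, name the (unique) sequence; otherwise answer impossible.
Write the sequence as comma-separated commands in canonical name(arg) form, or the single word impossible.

key: still facing E at the end — nothing in the sequence rotates
start: at (1,2), heading right
t=1 strafe(right, 2) ⇒ at (1,2), heading right
t=2 move(1) ⇒ at (2,2), heading right
no rival 2-sequence matches.

strafe(right, 2), move(1)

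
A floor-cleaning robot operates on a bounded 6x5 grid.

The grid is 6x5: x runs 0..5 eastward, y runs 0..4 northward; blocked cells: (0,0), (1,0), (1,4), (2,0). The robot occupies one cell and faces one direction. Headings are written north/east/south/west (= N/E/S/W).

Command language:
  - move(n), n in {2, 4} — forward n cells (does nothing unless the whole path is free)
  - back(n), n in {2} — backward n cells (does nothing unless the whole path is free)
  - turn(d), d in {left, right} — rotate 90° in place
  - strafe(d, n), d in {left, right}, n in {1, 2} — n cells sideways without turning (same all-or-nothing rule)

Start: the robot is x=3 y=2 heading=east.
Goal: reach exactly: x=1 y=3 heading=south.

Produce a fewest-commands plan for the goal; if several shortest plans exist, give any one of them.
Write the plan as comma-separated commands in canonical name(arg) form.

back(2), strafe(left, 1), turn(right)

t0: x=3 y=2 heading=east
step 1 (back(2)): x=1 y=2 heading=east
step 2 (strafe(left, 1)): x=1 y=3 heading=east
step 3 (turn(right)): x=1 y=3 heading=south
minimal: 3 command(s), checked below 3.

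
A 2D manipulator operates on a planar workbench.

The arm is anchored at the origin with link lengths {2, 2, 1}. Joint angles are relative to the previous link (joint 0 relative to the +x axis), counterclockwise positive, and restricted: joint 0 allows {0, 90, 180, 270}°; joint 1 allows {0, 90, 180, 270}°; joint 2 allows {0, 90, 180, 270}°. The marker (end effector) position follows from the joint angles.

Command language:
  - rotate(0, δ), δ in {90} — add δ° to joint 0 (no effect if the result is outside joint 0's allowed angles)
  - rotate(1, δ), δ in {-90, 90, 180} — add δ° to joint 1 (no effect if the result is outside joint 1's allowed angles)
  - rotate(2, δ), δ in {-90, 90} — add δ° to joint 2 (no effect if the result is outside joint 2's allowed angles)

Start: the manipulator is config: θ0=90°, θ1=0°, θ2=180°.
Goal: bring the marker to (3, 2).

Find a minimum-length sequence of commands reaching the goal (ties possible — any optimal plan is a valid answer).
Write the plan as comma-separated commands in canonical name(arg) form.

rotate(2, 90), rotate(2, 90), rotate(1, -90)

from: config: θ0=90°, θ1=0°, θ2=180°
[1] after rotate(2, 90): config: θ0=90°, θ1=0°, θ2=270°
[2] after rotate(2, 90): config: θ0=90°, θ1=0°, θ2=0°
[3] after rotate(1, -90): config: θ0=90°, θ1=270°, θ2=0°
no 2-step plan works, so 3 is optimal.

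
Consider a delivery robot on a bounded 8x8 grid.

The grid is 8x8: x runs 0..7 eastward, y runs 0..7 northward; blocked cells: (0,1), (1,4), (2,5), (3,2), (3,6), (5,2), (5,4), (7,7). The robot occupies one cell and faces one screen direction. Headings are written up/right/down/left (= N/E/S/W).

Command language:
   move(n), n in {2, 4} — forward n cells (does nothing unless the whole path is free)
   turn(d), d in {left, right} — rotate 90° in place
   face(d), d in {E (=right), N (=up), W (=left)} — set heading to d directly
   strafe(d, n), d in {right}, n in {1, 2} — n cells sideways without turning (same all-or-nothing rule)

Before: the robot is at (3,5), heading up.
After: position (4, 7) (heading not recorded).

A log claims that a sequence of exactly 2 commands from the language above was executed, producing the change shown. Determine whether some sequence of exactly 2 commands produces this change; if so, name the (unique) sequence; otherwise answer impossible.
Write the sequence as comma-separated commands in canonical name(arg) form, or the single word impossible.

strafe(right, 1), move(2)

key: order matters: swapping strafe(right, 1) and move(2) lands elsewhere
initial: at (3,5), heading up
step 1 (strafe(right, 1)): at (4,5), heading up
step 2 (move(2)): at (4,7), heading up
no rival 2-sequence matches.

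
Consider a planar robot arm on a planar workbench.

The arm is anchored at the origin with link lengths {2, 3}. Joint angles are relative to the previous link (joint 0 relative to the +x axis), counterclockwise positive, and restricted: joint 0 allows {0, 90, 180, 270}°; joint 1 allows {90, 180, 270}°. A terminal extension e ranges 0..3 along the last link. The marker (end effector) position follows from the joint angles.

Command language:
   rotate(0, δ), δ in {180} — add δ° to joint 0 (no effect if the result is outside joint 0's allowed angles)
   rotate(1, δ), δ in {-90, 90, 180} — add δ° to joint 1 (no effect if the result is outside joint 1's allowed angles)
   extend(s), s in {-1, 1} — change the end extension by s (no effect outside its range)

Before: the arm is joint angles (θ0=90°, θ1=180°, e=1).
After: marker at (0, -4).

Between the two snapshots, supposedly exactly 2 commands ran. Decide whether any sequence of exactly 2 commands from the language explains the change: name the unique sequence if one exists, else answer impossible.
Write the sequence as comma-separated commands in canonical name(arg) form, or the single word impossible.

extend(1), extend(1)

start: joint angles (θ0=90°, θ1=180°, e=1)
step 1 (extend(1)): joint angles (θ0=90°, θ1=180°, e=2)
step 2 (extend(1)): joint angles (θ0=90°, θ1=180°, e=3)
uniquely the one of 36 2-step routes that fits.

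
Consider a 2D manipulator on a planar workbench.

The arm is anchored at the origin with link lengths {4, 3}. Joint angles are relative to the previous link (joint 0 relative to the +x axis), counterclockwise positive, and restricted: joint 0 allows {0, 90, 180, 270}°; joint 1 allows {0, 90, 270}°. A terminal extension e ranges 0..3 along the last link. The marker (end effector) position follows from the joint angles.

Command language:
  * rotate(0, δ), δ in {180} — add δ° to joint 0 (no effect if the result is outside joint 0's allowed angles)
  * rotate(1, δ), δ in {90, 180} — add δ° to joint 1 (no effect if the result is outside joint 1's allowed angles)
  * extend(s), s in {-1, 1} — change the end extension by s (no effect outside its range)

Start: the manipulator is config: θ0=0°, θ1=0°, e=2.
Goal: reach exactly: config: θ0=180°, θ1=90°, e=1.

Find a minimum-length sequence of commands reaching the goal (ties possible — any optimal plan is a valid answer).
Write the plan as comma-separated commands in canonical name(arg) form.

from: config: θ0=0°, θ1=0°, e=2
[1] after rotate(1, 90): config: θ0=0°, θ1=90°, e=2
[2] after rotate(0, 180): config: θ0=180°, θ1=90°, e=2
[3] after extend(-1): config: θ0=180°, θ1=90°, e=1
no 2-step plan works, so 3 is optimal.

rotate(1, 90), rotate(0, 180), extend(-1)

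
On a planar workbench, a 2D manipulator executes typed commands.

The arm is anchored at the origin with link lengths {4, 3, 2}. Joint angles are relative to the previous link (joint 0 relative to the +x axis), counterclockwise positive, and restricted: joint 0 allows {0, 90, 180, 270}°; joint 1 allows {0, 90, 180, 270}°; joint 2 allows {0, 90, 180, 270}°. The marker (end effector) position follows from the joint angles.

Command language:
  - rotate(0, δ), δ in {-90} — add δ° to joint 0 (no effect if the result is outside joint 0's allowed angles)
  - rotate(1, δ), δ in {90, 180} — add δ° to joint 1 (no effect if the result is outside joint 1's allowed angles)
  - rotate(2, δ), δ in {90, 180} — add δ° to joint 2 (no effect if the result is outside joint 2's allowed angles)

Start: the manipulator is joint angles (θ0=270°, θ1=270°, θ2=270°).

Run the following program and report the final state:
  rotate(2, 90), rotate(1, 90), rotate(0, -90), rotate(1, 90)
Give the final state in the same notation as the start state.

begin: joint angles (θ0=270°, θ1=270°, θ2=270°)
[1] after rotate(2, 90): joint angles (θ0=270°, θ1=270°, θ2=0°)
[2] after rotate(1, 90): joint angles (θ0=270°, θ1=0°, θ2=0°)
[3] after rotate(0, -90): joint angles (θ0=180°, θ1=0°, θ2=0°)
[4] after rotate(1, 90): joint angles (θ0=180°, θ1=90°, θ2=0°)

joint angles (θ0=180°, θ1=90°, θ2=0°)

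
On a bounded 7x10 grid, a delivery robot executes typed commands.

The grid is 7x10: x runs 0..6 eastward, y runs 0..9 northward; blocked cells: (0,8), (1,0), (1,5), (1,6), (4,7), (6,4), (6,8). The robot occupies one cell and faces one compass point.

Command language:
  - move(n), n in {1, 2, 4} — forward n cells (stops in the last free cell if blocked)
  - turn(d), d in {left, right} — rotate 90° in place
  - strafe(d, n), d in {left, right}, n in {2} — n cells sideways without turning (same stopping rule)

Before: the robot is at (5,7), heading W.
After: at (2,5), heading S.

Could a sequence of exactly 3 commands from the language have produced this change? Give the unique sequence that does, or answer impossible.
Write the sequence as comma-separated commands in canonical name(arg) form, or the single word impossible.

strafe(left, 2), move(4), turn(left)

key: move(4) is stopped early by the blocked cell at (1,5)
from: at (5,7), heading W
step 1 (strafe(left, 2)): at (5,5), heading W
step 2 (move(4)): at (2,5), heading W
step 3 (turn(left)): at (2,5), heading S
all 343 alternatives checked — unique.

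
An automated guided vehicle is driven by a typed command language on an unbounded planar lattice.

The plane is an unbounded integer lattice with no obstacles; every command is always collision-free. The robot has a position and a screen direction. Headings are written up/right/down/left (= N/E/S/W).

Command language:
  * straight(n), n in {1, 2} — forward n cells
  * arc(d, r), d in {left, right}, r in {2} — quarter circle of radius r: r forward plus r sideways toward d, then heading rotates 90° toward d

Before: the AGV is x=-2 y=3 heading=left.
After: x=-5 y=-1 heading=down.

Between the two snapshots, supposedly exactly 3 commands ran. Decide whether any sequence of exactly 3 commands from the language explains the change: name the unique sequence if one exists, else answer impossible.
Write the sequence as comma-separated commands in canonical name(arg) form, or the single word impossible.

straight(1), arc(left, 2), straight(2)

key: position moved to (-5,-1) AND the heading swung to S — translation plus rotation needed
start: x=-2 y=3 heading=left
1. straight(1) → x=-3 y=3 heading=left
2. arc(left, 2) → x=-5 y=1 heading=down
3. straight(2) → x=-5 y=-1 heading=down
no other 3-command option fits: unique.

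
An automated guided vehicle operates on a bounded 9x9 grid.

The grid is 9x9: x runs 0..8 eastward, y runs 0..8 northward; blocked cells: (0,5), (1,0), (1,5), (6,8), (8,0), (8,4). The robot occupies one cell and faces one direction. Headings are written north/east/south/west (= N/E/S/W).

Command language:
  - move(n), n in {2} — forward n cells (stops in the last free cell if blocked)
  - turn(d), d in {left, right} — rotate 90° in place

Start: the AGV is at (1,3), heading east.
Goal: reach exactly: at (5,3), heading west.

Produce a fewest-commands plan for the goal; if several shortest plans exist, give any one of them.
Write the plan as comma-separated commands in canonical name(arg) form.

move(2), move(2), turn(left), turn(left)

from: at (1,3), heading east
t=1 move(2) ⇒ at (3,3), heading east
t=2 move(2) ⇒ at (5,3), heading east
t=3 turn(left) ⇒ at (5,3), heading north
t=4 turn(left) ⇒ at (5,3), heading west
nothing shorter than 4 reaches the goal.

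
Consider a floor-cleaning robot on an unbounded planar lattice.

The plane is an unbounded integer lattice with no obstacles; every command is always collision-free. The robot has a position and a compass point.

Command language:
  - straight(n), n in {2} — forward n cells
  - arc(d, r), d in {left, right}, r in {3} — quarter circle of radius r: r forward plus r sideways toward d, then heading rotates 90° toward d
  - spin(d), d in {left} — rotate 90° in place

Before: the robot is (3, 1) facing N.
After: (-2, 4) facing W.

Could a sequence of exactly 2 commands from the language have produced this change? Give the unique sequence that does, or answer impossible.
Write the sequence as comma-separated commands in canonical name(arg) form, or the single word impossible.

arc(left, 3), straight(2)

key: cell and facing (now W) both changed — the 2 commands mix motion and turning
t0: (3, 1) facing N
t=1 arc(left, 3) ⇒ (0, 4) facing W
t=2 straight(2) ⇒ (-2, 4) facing W
uniquely the one of 16 2-step routes that fits.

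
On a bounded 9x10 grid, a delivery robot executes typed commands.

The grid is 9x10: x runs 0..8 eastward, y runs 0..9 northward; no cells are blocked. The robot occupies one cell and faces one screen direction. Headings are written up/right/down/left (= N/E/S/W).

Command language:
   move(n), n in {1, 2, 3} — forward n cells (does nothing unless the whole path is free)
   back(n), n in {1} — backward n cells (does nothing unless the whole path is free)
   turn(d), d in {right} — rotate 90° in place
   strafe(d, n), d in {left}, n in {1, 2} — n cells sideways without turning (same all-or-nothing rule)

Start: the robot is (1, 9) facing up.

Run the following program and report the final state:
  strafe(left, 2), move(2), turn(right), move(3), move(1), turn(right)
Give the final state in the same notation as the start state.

(5, 9) facing down

initial: (1, 9) facing up
1. strafe(left, 2) → (1, 9) facing up
2. move(2) → (1, 9) facing up
3. turn(right) → (1, 9) facing right
4. move(3) → (4, 9) facing right
5. move(1) → (5, 9) facing right
6. turn(right) → (5, 9) facing down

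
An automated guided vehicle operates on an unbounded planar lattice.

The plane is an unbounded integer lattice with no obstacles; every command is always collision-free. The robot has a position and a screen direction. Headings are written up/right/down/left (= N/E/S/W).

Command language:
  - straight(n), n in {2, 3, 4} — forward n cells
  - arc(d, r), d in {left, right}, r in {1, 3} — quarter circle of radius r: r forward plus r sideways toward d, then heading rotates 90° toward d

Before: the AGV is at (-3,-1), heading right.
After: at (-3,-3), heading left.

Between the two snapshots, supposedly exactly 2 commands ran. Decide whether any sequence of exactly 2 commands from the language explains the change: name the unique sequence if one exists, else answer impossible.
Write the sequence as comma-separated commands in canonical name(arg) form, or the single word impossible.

key: position moved to (-3,-3) AND the heading swung to W — translation plus rotation needed
t0: at (-3,-1), heading right
t=1 arc(right, 1) ⇒ at (-2,-2), heading down
t=2 arc(right, 1) ⇒ at (-3,-3), heading left
no other 2-command option fits: unique.

arc(right, 1), arc(right, 1)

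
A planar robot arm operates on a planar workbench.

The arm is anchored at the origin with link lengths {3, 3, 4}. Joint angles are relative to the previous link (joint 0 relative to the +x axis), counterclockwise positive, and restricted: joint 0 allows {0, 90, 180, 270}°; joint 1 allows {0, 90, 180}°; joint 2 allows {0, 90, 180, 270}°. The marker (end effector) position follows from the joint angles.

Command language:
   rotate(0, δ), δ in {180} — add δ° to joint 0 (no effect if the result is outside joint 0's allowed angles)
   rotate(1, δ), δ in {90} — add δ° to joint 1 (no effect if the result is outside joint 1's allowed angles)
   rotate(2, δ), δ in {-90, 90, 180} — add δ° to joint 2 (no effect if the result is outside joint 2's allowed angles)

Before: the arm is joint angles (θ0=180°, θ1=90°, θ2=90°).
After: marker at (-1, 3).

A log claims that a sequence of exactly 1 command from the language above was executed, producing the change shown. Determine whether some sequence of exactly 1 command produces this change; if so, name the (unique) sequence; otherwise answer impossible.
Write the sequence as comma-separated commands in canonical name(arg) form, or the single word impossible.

start: joint angles (θ0=180°, θ1=90°, θ2=90°)
t=1 rotate(0, 180) ⇒ joint angles (θ0=0°, θ1=90°, θ2=90°)
all 5 alternatives checked — unique.

rotate(0, 180)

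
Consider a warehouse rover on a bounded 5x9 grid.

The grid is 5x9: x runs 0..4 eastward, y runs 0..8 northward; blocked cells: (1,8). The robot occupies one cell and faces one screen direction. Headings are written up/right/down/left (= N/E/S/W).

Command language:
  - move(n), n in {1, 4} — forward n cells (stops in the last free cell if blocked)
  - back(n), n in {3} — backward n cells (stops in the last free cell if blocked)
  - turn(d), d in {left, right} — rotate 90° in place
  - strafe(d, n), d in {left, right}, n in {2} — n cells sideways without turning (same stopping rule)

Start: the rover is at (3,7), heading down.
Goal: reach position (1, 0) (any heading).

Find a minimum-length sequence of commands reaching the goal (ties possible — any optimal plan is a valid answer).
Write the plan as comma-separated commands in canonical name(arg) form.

start: at (3,7), heading down
[1] after strafe(right, 2): at (1,7), heading down
[2] after move(4): at (1,3), heading down
[3] after move(4): at (1,0), heading down
shorter routes all fall short; 3 is best.

strafe(right, 2), move(4), move(4)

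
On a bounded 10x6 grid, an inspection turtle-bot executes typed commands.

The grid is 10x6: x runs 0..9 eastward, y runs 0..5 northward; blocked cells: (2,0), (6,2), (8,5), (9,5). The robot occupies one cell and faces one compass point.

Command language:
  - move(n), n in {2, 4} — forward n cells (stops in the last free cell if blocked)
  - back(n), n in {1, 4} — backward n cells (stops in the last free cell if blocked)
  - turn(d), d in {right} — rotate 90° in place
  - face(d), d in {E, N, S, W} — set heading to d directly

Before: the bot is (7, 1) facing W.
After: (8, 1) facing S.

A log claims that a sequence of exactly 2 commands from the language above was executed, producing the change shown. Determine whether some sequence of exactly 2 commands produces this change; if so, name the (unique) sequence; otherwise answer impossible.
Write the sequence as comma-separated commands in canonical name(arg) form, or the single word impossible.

key: cell and facing (now S) both changed — the 2 commands mix motion and turning
from: (7, 1) facing W
1. back(1) → (8, 1) facing W
2. face(S) → (8, 1) facing S
no rival 2-sequence matches.

back(1), face(S)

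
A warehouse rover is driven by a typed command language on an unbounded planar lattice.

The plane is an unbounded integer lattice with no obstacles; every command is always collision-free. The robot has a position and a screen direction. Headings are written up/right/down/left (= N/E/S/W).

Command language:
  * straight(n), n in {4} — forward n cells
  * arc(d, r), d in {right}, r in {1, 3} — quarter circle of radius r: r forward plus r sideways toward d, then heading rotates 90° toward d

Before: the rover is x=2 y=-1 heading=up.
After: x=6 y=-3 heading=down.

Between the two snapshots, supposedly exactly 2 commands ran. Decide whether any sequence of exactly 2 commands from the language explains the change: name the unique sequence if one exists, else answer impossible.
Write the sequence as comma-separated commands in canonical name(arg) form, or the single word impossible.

key: cell and facing (now S) both changed — the 2 commands mix motion and turning
from: x=2 y=-1 heading=up
[1] after arc(right, 1): x=3 y=0 heading=right
[2] after arc(right, 3): x=6 y=-3 heading=down
no rival 2-sequence matches.

arc(right, 1), arc(right, 3)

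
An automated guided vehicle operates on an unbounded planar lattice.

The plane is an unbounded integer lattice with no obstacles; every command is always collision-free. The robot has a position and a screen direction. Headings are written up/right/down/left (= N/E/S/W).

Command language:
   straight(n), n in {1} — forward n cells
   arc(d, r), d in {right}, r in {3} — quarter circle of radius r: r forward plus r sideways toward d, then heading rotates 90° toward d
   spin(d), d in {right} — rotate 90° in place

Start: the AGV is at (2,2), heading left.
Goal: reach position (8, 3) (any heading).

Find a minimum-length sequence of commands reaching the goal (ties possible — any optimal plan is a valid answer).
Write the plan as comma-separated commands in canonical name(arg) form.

spin(right), straight(1), arc(right, 3), arc(right, 3)

t0: at (2,2), heading left
t=1 spin(right) ⇒ at (2,2), heading up
t=2 straight(1) ⇒ at (2,3), heading up
t=3 arc(right, 3) ⇒ at (5,6), heading right
t=4 arc(right, 3) ⇒ at (8,3), heading down
no 3-step plan works, so 4 is optimal.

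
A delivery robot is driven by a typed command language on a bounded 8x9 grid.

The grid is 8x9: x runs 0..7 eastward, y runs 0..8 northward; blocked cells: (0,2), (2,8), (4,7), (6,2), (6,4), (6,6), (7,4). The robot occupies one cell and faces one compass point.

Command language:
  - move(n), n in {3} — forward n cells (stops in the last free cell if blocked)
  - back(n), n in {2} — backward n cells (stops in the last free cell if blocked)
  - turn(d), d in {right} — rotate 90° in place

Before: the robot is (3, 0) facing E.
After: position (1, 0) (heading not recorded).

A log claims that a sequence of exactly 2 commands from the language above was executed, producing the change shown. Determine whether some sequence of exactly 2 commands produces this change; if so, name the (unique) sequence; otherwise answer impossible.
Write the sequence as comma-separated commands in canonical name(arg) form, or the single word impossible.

key: running turn(right) before back(2) would end elsewhere — order is forced
from: (3, 0) facing E
[1] after back(2): (1, 0) facing E
[2] after turn(right): (1, 0) facing S
all 9 alternatives checked — unique.

back(2), turn(right)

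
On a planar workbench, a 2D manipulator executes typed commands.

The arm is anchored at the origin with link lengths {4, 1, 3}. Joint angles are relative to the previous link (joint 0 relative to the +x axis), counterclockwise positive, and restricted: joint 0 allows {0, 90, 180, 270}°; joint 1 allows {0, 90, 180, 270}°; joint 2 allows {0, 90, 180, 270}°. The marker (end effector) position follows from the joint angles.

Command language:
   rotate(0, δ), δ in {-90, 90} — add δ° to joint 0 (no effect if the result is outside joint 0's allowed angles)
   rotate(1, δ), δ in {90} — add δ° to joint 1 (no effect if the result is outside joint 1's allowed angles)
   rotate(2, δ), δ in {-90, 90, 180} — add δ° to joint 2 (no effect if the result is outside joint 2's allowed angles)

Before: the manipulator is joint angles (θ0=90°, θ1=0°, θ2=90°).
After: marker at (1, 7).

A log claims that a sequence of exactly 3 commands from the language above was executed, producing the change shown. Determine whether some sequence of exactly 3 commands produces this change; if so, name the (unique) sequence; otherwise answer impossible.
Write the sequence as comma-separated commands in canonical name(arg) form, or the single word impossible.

begin: joint angles (θ0=90°, θ1=0°, θ2=90°)
[1] after rotate(1, 90): joint angles (θ0=90°, θ1=90°, θ2=90°)
[2] after rotate(1, 90): joint angles (θ0=90°, θ1=180°, θ2=90°)
[3] after rotate(1, 90): joint angles (θ0=90°, θ1=270°, θ2=90°)
all 216 alternatives checked — unique.

rotate(1, 90), rotate(1, 90), rotate(1, 90)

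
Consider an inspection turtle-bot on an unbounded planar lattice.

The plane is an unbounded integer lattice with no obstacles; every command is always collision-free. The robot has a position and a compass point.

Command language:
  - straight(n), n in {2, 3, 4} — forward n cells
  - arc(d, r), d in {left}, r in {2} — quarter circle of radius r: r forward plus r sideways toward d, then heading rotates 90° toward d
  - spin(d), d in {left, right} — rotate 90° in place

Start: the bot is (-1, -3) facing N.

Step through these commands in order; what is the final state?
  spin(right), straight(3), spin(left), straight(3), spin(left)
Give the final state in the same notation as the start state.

(2, 0) facing W

initial: (-1, -3) facing N
[1] after spin(right): (-1, -3) facing E
[2] after straight(3): (2, -3) facing E
[3] after spin(left): (2, -3) facing N
[4] after straight(3): (2, 0) facing N
[5] after spin(left): (2, 0) facing W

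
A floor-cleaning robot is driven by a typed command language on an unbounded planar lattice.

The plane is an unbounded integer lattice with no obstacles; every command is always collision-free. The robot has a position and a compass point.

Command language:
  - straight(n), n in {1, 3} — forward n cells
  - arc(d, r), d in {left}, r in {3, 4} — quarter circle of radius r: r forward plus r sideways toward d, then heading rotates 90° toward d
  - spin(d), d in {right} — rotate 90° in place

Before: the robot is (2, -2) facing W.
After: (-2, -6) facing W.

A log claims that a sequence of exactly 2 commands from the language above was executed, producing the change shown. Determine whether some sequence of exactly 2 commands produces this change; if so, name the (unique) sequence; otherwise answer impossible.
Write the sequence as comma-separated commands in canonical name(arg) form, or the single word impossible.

arc(left, 4), spin(right)

key: order matters: swapping arc(left, 4) and spin(right) lands elsewhere
initial: (2, -2) facing W
[1] after arc(left, 4): (-2, -6) facing S
[2] after spin(right): (-2, -6) facing W
no other 2-command option fits: unique.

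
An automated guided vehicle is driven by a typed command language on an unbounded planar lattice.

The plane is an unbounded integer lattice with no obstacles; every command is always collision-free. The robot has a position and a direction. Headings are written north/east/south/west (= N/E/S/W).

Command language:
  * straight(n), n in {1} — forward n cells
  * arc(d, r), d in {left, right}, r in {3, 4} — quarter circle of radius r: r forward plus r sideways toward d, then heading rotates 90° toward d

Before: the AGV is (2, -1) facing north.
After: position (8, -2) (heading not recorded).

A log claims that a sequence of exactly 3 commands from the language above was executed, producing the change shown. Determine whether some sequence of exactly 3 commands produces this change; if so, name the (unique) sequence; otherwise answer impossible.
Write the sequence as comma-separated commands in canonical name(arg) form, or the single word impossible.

key: running straight(1) before arc(right, 3) would end elsewhere — order is forced
t0: (2, -1) facing north
t=1 arc(right, 3) ⇒ (5, 2) facing east
t=2 arc(right, 3) ⇒ (8, -1) facing south
t=3 straight(1) ⇒ (8, -2) facing south
no other 3-command option fits: unique.

arc(right, 3), arc(right, 3), straight(1)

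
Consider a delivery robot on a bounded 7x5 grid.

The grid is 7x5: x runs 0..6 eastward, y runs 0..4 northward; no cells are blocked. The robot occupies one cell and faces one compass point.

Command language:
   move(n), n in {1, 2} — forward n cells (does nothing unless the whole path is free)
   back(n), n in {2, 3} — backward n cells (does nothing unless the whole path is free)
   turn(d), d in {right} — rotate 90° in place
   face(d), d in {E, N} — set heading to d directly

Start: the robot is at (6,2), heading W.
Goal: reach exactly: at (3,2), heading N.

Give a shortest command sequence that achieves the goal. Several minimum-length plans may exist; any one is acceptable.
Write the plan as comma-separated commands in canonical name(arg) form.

start: at (6,2), heading W
t=1 move(1) ⇒ at (5,2), heading W
t=2 move(2) ⇒ at (3,2), heading W
t=3 turn(right) ⇒ at (3,2), heading N
no 2-step plan works, so 3 is optimal.

move(1), move(2), turn(right)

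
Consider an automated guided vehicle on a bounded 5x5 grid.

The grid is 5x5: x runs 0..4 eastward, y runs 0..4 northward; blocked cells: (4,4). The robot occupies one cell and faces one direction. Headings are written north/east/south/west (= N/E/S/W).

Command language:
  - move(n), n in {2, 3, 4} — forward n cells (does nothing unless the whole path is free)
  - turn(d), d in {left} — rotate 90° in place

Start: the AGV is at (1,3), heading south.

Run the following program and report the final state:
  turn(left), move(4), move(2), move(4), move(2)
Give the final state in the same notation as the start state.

begin: at (1,3), heading south
step 1 (turn(left)): at (1,3), heading east
step 2 (move(4)): at (1,3), heading east
step 3 (move(2)): at (3,3), heading east
step 4 (move(4)): at (3,3), heading east
step 5 (move(2)): at (3,3), heading east

at (3,3), heading east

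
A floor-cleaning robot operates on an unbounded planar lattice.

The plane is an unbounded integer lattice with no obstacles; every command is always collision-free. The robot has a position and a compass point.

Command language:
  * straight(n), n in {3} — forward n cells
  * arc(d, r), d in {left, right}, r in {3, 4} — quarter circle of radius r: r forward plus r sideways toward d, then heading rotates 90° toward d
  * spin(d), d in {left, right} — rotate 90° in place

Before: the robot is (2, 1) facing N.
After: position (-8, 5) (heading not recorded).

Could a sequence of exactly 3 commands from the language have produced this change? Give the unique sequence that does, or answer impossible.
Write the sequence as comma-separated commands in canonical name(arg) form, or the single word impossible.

key: running straight(3) before arc(left, 4) would end elsewhere — order is forced
begin: (2, 1) facing N
[1] after arc(left, 4): (-2, 5) facing W
[2] after straight(3): (-5, 5) facing W
[3] after straight(3): (-8, 5) facing W
all 343 alternatives checked — unique.

arc(left, 4), straight(3), straight(3)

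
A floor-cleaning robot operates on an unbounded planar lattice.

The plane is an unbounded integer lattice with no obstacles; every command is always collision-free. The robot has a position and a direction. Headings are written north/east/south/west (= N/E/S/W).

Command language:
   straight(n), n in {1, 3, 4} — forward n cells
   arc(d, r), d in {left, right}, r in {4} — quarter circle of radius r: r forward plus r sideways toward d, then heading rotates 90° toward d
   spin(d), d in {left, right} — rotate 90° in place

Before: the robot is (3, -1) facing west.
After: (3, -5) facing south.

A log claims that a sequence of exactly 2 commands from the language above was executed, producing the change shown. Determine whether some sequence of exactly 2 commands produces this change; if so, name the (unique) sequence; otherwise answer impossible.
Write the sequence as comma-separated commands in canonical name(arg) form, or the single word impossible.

key: position moved to (3,-5) AND the heading swung to S — translation plus rotation needed
from: (3, -1) facing west
t=1 spin(left) ⇒ (3, -1) facing south
t=2 straight(4) ⇒ (3, -5) facing south
no rival 2-sequence matches.

spin(left), straight(4)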